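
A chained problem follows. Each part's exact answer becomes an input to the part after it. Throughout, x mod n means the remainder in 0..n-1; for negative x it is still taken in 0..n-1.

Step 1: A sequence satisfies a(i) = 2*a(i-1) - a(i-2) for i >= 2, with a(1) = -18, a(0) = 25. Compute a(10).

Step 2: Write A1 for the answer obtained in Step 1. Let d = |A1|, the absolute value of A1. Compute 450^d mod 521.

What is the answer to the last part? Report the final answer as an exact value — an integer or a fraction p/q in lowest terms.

324

Step 1: a(2) = 2*(-18) - 1*(25) = -61; iterating: a(2)=-61, a(3)=-104, a(4)=-147, a(5)=-190, a(6)=-233, a(7)=-276, a(8)=-319, a(9)=-362, a(10)=-405; answer -405
Step 2: A1 = -405; d = 405; squarings mod 521: 450^1=450, 450^2=352, 450^4=427, 450^8=500, 450^16=441, 450^32=148, 450^64=22, 450^128=484, 450^256=327; 450^405 = 450^1 * 450^4 * 450^16 * 450^128 * 450^256 = 324 (mod 521); answer 324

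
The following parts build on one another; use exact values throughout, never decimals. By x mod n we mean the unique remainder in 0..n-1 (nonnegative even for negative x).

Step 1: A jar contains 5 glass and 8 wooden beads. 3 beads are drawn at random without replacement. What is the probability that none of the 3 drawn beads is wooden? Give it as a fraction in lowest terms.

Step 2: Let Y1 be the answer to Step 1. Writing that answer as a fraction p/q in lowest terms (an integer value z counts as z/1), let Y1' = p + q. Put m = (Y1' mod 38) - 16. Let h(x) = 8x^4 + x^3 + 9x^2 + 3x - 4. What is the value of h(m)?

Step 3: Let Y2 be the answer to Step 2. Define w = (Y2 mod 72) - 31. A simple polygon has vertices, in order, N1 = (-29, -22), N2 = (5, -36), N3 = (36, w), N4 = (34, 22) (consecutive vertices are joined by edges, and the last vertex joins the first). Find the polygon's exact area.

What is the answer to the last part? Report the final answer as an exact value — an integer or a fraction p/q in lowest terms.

Step 1: total draws C(13,3) = 286; favorable C(5,3) = 10; P = 5/143; answer 5/143
Step 2: Y1 = 5/143; threaded value p + q = 148; m = 18; 8*(18)^4 + 1*(18)^3 + 9*(18)^2 + 3*(18)^1 - 4 = (839808) + (5832) + (2916) + (54) + (-4) = 848606; answer 848606
Step 3: Y2 = 848606; w = -17; cross terms: (-29*-36 - 5*-22)=1154, (5*-17 - 36*-36)=1211, (36*22 - 34*-17)=1370, (34*-22 - -29*22)=-110; twice the area = |3625| = 3625; area = 3625/2; answer 3625/2

3625/2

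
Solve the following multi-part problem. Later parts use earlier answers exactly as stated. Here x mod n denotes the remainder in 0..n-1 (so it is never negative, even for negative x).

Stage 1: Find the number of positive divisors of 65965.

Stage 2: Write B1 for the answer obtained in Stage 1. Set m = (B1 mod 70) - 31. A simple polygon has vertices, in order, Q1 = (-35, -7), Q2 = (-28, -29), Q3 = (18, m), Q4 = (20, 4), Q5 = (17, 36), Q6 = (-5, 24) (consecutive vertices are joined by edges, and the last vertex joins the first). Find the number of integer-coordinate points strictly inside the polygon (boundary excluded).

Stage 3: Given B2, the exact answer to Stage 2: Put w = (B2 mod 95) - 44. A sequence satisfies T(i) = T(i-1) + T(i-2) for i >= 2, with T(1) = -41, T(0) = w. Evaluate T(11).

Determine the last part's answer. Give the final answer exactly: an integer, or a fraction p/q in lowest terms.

Stage 1: 65965 = 5 * 79 * 167; number of divisors = (1+1) * (1+1) * (1+1) = 8; answer 8
Stage 2: B1 = 8; m = -23; cross terms: (-35*-29 - -28*-7)=819, (-28*-23 - 18*-29)=1166, (18*4 - 20*-23)=532, (20*36 - 17*4)=652, (17*24 - -5*36)=588, (-5*-7 - -35*24)=875; twice the area = |4632| = 4632; area = 2316; boundary points = 1 + 2 + 1 + 1 + 2 + 1 = 8; strictly interior points = area - boundary/2 + 1 = 2313; answer 2313
Stage 3: B2 = 2313; w = -11; T(2) = 1*(-41) + 1*(-11) = -52; iterating: T(2)=-52, T(3)=-93, T(4)=-145, T(5)=-238, T(6)=-383, T(7)=-621, T(8)=-1004, T(9)=-1625, T(10)=-2629, T(11)=-4254; answer -4254

-4254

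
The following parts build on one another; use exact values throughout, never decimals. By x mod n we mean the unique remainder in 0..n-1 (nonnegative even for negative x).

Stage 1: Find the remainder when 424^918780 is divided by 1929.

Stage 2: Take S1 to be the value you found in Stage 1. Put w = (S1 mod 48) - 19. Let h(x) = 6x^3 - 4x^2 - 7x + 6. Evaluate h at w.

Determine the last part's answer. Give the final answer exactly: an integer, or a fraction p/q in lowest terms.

Stage 1: squarings mod 1929: 424^1=424, 424^2=379, 424^4=895, 424^8=490, 424^16=904, 424^32=1249, 424^64=1369, 424^128=1102, 424^256=1063, 424^512=1504, 424^1024=1228, 424^2048=1435, 424^4096=982, 424^8192=1753, 424^16384=112, 424^32768=970, 424^65536=1477, 424^131072=1759, 424^262144=1894, 424^524288=1225; 424^918780 = 424^4 * 424^8 * 424^16 * 424^32 * 424^64 * 424^128 * 424^1024 * 424^131072 * 424^262144 * 424^524288 = 1372 (mod 1929); answer 1372
Stage 2: S1 = 1372; w = 9; 6*(9)^3 - 4*(9)^2 - 7*(9)^1 + 6 = (4374) + (-324) + (-63) + (6) = 3993; answer 3993

3993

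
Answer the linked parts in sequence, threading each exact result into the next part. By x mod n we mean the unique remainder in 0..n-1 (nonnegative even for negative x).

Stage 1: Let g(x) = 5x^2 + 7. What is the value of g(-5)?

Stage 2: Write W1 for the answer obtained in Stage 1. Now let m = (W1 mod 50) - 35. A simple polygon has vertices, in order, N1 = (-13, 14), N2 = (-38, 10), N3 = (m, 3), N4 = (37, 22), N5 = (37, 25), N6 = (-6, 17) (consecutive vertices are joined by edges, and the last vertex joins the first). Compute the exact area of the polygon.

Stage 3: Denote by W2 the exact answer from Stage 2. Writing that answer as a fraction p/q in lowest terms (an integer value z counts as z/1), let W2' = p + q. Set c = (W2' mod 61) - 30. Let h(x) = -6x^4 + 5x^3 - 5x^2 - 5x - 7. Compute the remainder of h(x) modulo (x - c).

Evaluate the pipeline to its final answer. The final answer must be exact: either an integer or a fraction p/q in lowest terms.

-6913

Stage 1: 5*(-5)^2 + 7 = (125) + (7) = 132; answer 132
Stage 2: W1 = 132; m = -3; cross terms: (-13*10 - -38*14)=402, (-38*3 - -3*10)=-84, (-3*22 - 37*3)=-177, (37*25 - 37*22)=111, (37*17 - -6*25)=779, (-6*14 - -13*17)=137; twice the area = |1168| = 1168; area = 584; answer 584
Stage 3: W2 = 584; threaded value p + q = 585; c = 6; remainder = value at the root: -6*(6)^4 + 5*(6)^3 - 5*(6)^2 - 5*(6)^1 - 7 = (-7776) + (1080) + (-180) + (-30) + (-7) = -6913; answer -6913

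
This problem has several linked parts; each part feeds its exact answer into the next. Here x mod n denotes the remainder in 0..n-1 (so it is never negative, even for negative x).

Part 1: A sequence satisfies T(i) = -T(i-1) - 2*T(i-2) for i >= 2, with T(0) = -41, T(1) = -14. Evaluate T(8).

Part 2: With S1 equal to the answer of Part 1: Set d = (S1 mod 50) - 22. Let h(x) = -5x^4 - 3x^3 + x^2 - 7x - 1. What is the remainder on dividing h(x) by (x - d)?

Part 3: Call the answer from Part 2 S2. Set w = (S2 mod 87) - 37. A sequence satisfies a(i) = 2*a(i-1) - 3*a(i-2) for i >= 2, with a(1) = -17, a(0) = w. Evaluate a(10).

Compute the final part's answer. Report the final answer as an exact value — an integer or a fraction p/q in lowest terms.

Part 1: T(2) = -1*(-14) - 2*(-41) = 96; iterating: T(2)=96, T(3)=-68, T(4)=-124, T(5)=260, T(6)=-12, T(7)=-508, T(8)=532; answer 532
Part 2: S1 = 532; d = 10; remainder = value at the root: -5*(10)^4 - 3*(10)^3 + 1*(10)^2 - 7*(10)^1 - 1 = (-50000) + (-3000) + (100) + (-70) + (-1) = -52971; answer -52971
Part 3: S2 = -52971; w = -25; a(2) = 2*(-17) - 3*(-25) = 41; iterating: a(2)=41, a(3)=133, a(4)=143, a(5)=-113, a(6)=-655, a(7)=-971, a(8)=23, a(9)=2959, a(10)=5849; answer 5849

5849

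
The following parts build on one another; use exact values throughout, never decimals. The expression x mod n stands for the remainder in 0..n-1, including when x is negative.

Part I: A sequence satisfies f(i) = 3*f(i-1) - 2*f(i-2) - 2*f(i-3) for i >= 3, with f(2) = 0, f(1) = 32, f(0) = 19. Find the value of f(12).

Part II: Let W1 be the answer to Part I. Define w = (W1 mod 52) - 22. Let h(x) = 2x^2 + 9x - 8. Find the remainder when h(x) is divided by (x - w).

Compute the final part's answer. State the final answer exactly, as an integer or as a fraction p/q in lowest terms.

Part I: f(3) = 3*(0) - 2*(32) - 2*(19) = -102; iterating: f(3)=-102, f(4)=-370, f(5)=-906, f(6)=-1774, f(7)=-2770, f(8)=-2950, f(9)=238, f(10)=12154, f(11)=41886, f(12)=100874; answer 100874
Part II: W1 = 100874; w = 24; remainder = value at the root: 2*(24)^2 + 9*(24)^1 - 8 = (1152) + (216) + (-8) = 1360; answer 1360

1360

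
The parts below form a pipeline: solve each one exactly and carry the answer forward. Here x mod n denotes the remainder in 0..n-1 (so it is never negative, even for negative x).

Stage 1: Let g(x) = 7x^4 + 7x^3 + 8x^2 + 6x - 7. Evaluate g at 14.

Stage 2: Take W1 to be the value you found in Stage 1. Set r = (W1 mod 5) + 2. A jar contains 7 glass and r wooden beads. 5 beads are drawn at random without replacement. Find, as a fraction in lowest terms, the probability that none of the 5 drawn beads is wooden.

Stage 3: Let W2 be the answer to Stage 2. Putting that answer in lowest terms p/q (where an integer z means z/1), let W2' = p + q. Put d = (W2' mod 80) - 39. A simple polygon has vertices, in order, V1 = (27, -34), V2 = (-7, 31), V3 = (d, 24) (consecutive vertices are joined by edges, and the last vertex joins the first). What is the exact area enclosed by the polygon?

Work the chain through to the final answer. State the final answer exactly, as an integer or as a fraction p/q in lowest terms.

Stage 1: 7*(14)^4 + 7*(14)^3 + 8*(14)^2 + 6*(14)^1 - 7 = (268912) + (19208) + (1568) + (84) + (-7) = 289765; answer 289765
Stage 2: W1 = 289765; r = 2; total draws C(9,5) = 126; favorable C(7,5) = 21; P = 1/6; answer 1/6
Stage 3: W2 = 1/6; threaded value p + q = 7; d = -32; cross terms: (27*31 - -7*-34)=599, (-7*24 - -32*31)=824, (-32*-34 - 27*24)=440; twice the area = |1863| = 1863; area = 1863/2; answer 1863/2

1863/2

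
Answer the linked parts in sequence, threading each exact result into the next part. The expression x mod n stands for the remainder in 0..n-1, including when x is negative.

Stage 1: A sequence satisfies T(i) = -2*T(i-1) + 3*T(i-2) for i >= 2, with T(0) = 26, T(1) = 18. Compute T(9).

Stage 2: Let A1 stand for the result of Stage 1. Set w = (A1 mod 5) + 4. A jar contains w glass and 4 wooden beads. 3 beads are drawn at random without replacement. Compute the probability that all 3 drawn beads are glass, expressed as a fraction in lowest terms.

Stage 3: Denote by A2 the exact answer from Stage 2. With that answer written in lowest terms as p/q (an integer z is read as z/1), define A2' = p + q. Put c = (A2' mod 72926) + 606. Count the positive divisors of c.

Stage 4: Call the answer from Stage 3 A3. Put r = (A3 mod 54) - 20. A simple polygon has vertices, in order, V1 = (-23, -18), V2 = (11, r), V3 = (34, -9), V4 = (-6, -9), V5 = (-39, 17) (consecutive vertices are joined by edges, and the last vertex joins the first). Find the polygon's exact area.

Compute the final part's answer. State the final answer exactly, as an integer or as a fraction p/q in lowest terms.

1063/2

Stage 1: T(2) = -2*(18) + 3*(26) = 42; iterating: T(2)=42, T(3)=-30, T(4)=186, T(5)=-462, T(6)=1482, T(7)=-4350, T(8)=13146, T(9)=-39342; answer -39342
Stage 2: A1 = -39342; w = 7; total draws C(11,3) = 165; favorable C(7,3) = 35; P = 7/33; answer 7/33
Stage 3: A2 = 7/33; threaded value p + q = 40; c = 646; 646 = 2 * 17 * 19; number of divisors = (1+1) * (1+1) * (1+1) = 8; answer 8
Stage 4: A3 = 8; r = -12; cross terms: (-23*-12 - 11*-18)=474, (11*-9 - 34*-12)=309, (34*-9 - -6*-9)=-360, (-6*17 - -39*-9)=-453, (-39*-18 - -23*17)=1093; twice the area = |1063| = 1063; area = 1063/2; answer 1063/2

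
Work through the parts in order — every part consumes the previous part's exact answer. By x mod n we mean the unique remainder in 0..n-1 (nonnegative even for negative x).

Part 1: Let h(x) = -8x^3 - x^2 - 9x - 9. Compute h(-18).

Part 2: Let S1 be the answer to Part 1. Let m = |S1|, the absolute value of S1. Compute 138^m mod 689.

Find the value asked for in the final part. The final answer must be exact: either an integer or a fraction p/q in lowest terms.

125

Part 1: -8*(-18)^3 - 1*(-18)^2 - 9*(-18)^1 - 9 = (46656) + (-324) + (162) + (-9) = 46485; answer 46485
Part 2: S1 = 46485; m = 46485; squarings mod 689: 138^1=138, 138^2=441, 138^4=183, 138^8=417, 138^16=261, 138^32=599, 138^64=521, 138^128=664, 138^256=625, 138^512=651, 138^1024=66, 138^2048=222, 138^4096=365, 138^8192=248, 138^16384=183, 138^32768=417; 138^46485 = 138^1 * 138^4 * 138^16 * 138^128 * 138^256 * 138^1024 * 138^4096 * 138^8192 * 138^32768 = 125 (mod 689); answer 125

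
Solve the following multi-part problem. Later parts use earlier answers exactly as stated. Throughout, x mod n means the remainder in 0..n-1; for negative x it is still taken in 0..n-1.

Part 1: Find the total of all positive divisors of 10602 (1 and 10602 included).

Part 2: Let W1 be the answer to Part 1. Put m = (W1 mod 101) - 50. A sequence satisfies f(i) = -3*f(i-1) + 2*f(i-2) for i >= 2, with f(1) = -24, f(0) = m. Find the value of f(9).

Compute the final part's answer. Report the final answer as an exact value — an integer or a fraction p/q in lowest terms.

Part 1: 10602 = 2 * 3^2 * 19 * 31; sigma = (1 + 2) * (1 + 3 + 9) * (1 + 19) * (1 + 31) = 3 * 13 * 20 * 32 = 24960; answer 24960
Part 2: W1 = 24960; m = -37; f(2) = -3*(-24) + 2*(-37) = -2; iterating: f(2)=-2, f(3)=-42, f(4)=122, f(5)=-450, f(6)=1594, f(7)=-5682, f(8)=20234, f(9)=-72066; answer -72066

-72066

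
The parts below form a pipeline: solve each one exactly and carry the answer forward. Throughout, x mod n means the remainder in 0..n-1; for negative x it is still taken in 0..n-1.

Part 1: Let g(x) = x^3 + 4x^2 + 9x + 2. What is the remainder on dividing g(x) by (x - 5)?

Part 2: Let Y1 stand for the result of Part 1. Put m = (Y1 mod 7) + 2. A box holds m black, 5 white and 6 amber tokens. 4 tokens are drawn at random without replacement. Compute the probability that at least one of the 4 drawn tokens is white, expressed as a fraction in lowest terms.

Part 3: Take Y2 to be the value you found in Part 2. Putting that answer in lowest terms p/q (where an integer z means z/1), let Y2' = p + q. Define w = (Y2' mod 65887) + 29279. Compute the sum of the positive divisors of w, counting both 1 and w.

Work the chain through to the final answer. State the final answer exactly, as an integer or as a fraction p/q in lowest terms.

Part 1: remainder = value at the root: 1*(5)^3 + 4*(5)^2 + 9*(5)^1 + 2 = (125) + (100) + (45) + (2) = 272; answer 272
Part 2: Y1 = 272; m = 8; total draws C(19,4) = 3876; complement C(14,4) = 1001; favorable 3876 - 1001 = 2875; P = 2875/3876; answer 2875/3876
Part 3: Y2 = 2875/3876; threaded value p + q = 6751; w = 36030; 36030 = 2 * 3 * 5 * 1201; sigma = (1 + 2) * (1 + 3) * (1 + 5) * (1 + 1201) = 3 * 4 * 6 * 1202 = 86544; answer 86544

86544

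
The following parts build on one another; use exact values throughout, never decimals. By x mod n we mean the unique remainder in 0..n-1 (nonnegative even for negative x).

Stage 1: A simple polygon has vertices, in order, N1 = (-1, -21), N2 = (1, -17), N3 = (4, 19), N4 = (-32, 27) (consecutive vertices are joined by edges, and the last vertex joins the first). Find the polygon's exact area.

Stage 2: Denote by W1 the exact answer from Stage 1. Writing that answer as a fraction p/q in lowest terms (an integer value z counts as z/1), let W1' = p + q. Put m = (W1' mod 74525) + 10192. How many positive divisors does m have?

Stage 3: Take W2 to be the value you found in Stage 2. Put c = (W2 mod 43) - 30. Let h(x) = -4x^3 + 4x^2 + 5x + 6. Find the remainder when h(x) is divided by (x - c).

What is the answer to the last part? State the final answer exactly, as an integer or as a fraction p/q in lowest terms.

72884

Stage 1: cross terms: (-1*-17 - 1*-21)=38, (1*19 - 4*-17)=87, (4*27 - -32*19)=716, (-32*-21 - -1*27)=699; twice the area = |1540| = 1540; area = 770; answer 770
Stage 2: W1 = 770; threaded value p + q = 771; m = 10963; 10963 = 19 * 577; number of divisors = (1+1) * (1+1) = 4; answer 4
Stage 3: W2 = 4; c = -26; remainder = value at the root: -4*(-26)^3 + 4*(-26)^2 + 5*(-26)^1 + 6 = (70304) + (2704) + (-130) + (6) = 72884; answer 72884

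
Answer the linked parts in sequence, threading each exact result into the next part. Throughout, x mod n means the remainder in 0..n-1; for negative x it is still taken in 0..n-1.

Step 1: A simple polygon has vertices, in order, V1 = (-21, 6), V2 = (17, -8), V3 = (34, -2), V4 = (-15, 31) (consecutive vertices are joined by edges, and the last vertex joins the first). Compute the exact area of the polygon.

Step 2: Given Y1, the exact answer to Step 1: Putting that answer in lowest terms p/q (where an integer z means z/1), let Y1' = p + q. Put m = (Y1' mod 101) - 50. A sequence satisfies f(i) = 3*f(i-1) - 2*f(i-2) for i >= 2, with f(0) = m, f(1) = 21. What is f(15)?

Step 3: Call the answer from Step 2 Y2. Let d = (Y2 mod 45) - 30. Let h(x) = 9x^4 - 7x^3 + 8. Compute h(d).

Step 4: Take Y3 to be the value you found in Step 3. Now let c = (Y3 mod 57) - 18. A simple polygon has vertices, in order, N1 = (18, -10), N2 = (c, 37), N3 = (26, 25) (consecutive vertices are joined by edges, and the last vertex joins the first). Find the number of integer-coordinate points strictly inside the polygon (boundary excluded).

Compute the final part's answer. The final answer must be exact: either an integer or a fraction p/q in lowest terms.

156

Step 1: cross terms: (-21*-8 - 17*6)=66, (17*-2 - 34*-8)=238, (34*31 - -15*-2)=1024, (-15*6 - -21*31)=561; twice the area = |1889| = 1889; area = 1889/2; answer 1889/2
Step 2: Y1 = 1889/2; threaded value p + q = 1891; m = 23; f(2) = 3*(21) - 2*(23) = 17; iterating: f(2)=17, f(3)=9, f(4)=-7, f(5)=-39, f(6)=-103, f(7)=-231, f(8)=-487, f(9)=-999, f(10)=-2023, f(11)=-4071, f(12)=-8167, f(13)=-16359, f(14)=-32743, f(15)=-65511; answer -65511
Step 3: Y2 = -65511; d = -21; 9*(-21)^4 - 7*(-21)^3 + 8 = (1750329) + (64827) + (8) = 1815164; answer 1815164
Step 4: Y3 = 1815164; c = 38; cross terms: (18*37 - 38*-10)=1046, (38*25 - 26*37)=-12, (26*-10 - 18*25)=-710; twice the area = |324| = 324; area = 162; boundary points = 1 + 12 + 1 = 14; strictly interior points = area - boundary/2 + 1 = 156; answer 156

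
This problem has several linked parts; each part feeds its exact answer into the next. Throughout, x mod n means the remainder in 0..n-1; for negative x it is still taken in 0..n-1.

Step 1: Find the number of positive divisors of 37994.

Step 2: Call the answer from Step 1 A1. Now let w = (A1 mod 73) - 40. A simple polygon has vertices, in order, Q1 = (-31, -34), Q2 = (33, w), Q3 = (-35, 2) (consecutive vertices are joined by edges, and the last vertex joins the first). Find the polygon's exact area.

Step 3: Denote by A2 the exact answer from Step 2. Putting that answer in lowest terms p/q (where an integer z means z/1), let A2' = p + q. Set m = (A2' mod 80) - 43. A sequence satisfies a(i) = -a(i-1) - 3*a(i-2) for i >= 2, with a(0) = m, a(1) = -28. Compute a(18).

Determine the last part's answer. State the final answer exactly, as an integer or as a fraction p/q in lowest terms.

Step 1: 37994 = 2 * 11^2 * 157; number of divisors = (1+1) * (2+1) * (1+1) = 12; answer 12
Step 2: A1 = 12; w = -28; cross terms: (-31*-28 - 33*-34)=1990, (33*2 - -35*-28)=-914, (-35*-34 - -31*2)=1252; twice the area = |2328| = 2328; area = 1164; answer 1164
Step 3: A2 = 1164; threaded value p + q = 1165; m = 2; a(2) = -1*(-28) - 3*(2) = 22; iterating: a(2)=22, a(3)=62, a(4)=-128, a(5)=-58, a(6)=442, a(7)=-268, a(8)=-1058, a(9)=1862, a(10)=1312, a(11)=-6898, a(12)=2962, a(13)=17732, a(14)=-26618, a(15)=-26578, a(16)=106432, a(17)=-26698, a(18)=-292598; answer -292598

-292598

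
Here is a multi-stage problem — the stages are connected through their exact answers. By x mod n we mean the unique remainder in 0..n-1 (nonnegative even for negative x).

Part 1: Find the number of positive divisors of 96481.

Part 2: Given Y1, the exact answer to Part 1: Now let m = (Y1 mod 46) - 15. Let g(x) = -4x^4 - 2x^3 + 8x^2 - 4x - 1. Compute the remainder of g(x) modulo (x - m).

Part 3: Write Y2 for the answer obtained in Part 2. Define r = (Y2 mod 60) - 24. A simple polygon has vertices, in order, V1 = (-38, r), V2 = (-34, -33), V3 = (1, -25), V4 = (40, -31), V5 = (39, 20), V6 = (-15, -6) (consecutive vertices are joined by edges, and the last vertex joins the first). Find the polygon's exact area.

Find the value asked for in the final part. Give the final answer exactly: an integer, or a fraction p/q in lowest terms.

2752

Part 1: 96481 = 7^2 * 11 * 179; number of divisors = (2+1) * (1+1) * (1+1) = 12; answer 12
Part 2: Y1 = 12; m = -3; remainder = value at the root: -4*(-3)^4 - 2*(-3)^3 + 8*(-3)^2 - 4*(-3)^1 - 1 = (-324) + (54) + (72) + (12) + (-1) = -187; answer -187
Part 3: Y2 = -187; r = 29; cross terms: (-38*-33 - -34*29)=2240, (-34*-25 - 1*-33)=883, (1*-31 - 40*-25)=969, (40*20 - 39*-31)=2009, (39*-6 - -15*20)=66, (-15*29 - -38*-6)=-663; twice the area = |5504| = 5504; area = 2752; answer 2752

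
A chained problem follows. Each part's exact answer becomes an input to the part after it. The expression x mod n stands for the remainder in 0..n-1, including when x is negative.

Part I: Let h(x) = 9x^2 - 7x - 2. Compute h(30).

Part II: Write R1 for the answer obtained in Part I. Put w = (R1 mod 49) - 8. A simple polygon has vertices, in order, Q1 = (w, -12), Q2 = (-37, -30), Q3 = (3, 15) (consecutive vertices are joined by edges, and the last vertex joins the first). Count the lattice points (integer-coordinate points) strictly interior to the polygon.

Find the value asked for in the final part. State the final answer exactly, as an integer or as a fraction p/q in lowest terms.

Part I: 9*(30)^2 - 7*(30)^1 - 2 = (8100) + (-210) + (-2) = 7888; answer 7888
Part II: R1 = 7888; w = 40; cross terms: (40*-30 - -37*-12)=-1644, (-37*15 - 3*-30)=-465, (3*-12 - 40*15)=-636; twice the area = |-2745| = 2745; area = 2745/2; boundary points = 1 + 5 + 1 = 7; strictly interior points = area - boundary/2 + 1 = 1370; answer 1370

1370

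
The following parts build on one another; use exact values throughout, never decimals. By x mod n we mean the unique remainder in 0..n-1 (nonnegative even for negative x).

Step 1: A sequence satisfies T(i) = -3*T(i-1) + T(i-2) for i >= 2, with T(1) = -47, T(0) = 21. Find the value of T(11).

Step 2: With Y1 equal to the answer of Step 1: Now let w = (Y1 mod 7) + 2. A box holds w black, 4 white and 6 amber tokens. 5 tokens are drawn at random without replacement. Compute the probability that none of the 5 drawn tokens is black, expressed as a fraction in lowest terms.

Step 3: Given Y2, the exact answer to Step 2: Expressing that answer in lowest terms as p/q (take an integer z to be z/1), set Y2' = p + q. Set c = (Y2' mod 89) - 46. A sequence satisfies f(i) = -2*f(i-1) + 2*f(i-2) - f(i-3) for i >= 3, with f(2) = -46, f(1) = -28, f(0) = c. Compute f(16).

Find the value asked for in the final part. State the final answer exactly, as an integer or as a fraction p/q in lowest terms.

Step 1: T(2) = -3*(-47) + 1*(21) = 162; iterating: T(2)=162, T(3)=-533, T(4)=1761, T(5)=-5816, T(6)=19209, T(7)=-63443, T(8)=209538, T(9)=-692057, T(10)=2285709, T(11)=-7549184; answer -7549184
Step 2: Y1 = -7549184; w = 3; total draws C(13,5) = 1287; favorable C(10,5) = 252; P = 28/143; answer 28/143
Step 3: Y2 = 28/143; threaded value p + q = 171; c = 36; f(3) = -2*(-46) + 2*(-28) - 1*(36) = 0; iterating: f(3)=0, f(4)=-64, f(5)=174, f(6)=-476, f(7)=1364, f(8)=-3854, f(9)=10912, f(10)=-30896, f(11)=87470, f(12)=-247644, f(13)=701124, f(14)=-1985006, f(15)=5619904, f(16)=-15910944; answer -15910944

-15910944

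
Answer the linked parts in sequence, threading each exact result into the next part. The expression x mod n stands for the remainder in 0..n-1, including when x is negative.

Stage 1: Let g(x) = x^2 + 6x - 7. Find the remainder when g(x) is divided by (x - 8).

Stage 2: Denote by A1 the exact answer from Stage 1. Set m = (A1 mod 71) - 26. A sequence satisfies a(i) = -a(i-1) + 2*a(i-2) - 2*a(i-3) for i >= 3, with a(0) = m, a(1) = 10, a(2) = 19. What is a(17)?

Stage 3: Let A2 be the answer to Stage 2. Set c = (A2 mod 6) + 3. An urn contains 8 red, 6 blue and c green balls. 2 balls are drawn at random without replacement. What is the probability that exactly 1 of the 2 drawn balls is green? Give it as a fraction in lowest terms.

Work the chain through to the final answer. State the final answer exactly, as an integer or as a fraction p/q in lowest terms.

42/95

Stage 1: remainder = value at the root: 1*(8)^2 + 6*(8)^1 - 7 = (64) + (48) + (-7) = 105; answer 105
Stage 2: A1 = 105; m = 8; a(3) = -1*(19) + 2*(10) - 2*(8) = -15; iterating: a(3)=-15, a(4)=33, a(5)=-101, a(6)=197, a(7)=-465, a(8)=1061, a(9)=-2385, a(10)=5437, a(11)=-12329, a(12)=27973, a(13)=-63505, a(14)=144109, a(15)=-327065, a(16)=742293, a(17)=-1684641; answer -1684641
Stage 3: A2 = -1684641; c = 6; total draws C(20,2) = 190; favorable C(6,1)*C(14,1) = 84; P = 42/95; answer 42/95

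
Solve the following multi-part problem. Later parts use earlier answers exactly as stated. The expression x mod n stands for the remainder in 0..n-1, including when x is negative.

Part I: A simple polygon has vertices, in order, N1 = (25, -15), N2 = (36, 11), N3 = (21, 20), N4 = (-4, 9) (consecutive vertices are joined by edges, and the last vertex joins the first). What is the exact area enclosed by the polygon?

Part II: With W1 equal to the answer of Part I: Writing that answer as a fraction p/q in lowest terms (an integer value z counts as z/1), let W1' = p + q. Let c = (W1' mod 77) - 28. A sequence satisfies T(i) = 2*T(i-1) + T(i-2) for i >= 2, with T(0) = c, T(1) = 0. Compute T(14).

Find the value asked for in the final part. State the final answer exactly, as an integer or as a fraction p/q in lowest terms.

-535376

Part I: cross terms: (25*11 - 36*-15)=815, (36*20 - 21*11)=489, (21*9 - -4*20)=269, (-4*-15 - 25*9)=-165; twice the area = |1408| = 1408; area = 704; answer 704
Part II: W1 = 704; threaded value p + q = 705; c = -16; T(2) = 2*(0) + 1*(-16) = -16; iterating: T(2)=-16, T(3)=-32, T(4)=-80, T(5)=-192, T(6)=-464, T(7)=-1120, T(8)=-2704, T(9)=-6528, T(10)=-15760, T(11)=-38048, T(12)=-91856, T(13)=-221760, T(14)=-535376; answer -535376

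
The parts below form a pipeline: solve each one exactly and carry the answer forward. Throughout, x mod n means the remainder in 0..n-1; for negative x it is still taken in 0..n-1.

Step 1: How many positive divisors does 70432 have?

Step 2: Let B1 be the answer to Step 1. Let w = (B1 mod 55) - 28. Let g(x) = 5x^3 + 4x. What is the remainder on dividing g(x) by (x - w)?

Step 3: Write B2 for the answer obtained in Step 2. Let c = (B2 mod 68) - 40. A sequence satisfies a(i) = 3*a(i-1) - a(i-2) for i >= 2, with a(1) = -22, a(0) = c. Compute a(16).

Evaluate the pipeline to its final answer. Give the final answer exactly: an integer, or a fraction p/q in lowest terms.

Step 1: 70432 = 2^5 * 31 * 71; number of divisors = (5+1) * (1+1) * (1+1) = 24; answer 24
Step 2: B1 = 24; w = -4; remainder = value at the root: 5*(-4)^3 + 4*(-4)^1 = (-320) + (-16) = -336; answer -336
Step 3: B2 = -336; c = -36; a(2) = 3*(-22) - 1*(-36) = -30; iterating: a(2)=-30, a(3)=-68, a(4)=-174, a(5)=-454, a(6)=-1188, a(7)=-3110, a(8)=-8142, a(9)=-21316, a(10)=-55806, a(11)=-146102, a(12)=-382500, a(13)=-1001398, a(14)=-2621694, a(15)=-6863684, a(16)=-17969358; answer -17969358

-17969358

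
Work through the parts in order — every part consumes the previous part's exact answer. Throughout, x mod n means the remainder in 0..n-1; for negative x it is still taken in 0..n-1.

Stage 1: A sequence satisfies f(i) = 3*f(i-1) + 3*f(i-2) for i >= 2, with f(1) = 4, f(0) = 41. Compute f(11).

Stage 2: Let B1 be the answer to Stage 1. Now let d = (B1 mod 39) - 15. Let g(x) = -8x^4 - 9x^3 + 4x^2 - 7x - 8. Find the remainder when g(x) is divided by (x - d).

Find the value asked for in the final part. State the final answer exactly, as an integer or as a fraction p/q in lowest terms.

Stage 1: f(2) = 3*(4) + 3*(41) = 135; iterating: f(2)=135, f(3)=417, f(4)=1656, f(5)=6219, f(6)=23625, f(7)=89532, f(8)=339471, f(9)=1287009, f(10)=4879440, f(11)=18499347; answer 18499347
Stage 2: B1 = 18499347; d = -6; remainder = value at the root: -8*(-6)^4 - 9*(-6)^3 + 4*(-6)^2 - 7*(-6)^1 - 8 = (-10368) + (1944) + (144) + (42) + (-8) = -8246; answer -8246

-8246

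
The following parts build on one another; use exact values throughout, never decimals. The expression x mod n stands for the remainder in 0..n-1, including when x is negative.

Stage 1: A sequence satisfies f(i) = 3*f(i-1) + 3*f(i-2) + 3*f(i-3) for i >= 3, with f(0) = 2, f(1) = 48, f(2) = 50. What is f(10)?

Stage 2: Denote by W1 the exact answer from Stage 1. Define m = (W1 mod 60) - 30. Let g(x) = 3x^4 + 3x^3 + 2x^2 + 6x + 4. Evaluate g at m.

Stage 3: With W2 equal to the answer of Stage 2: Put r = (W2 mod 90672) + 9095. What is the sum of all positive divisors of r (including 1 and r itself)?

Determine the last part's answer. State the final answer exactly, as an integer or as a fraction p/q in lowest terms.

122416

Stage 1: f(3) = 3*(50) + 3*(48) + 3*(2) = 300; iterating: f(3)=300, f(4)=1194, f(5)=4632, f(6)=18378, f(7)=72612, f(8)=286866, f(9)=1133568, f(10)=4479138; answer 4479138
Stage 2: W1 = 4479138; m = -12; 3*(-12)^4 + 3*(-12)^3 + 2*(-12)^2 + 6*(-12)^1 + 4 = (62208) + (-5184) + (288) + (-72) + (4) = 57244; answer 57244
Stage 3: W2 = 57244; r = 66339; 66339 = 3^6 * 7 * 13; sigma = (1 + 3 + 9 + 27 + 81 + 243 + 729) * (1 + 7) * (1 + 13) = 1093 * 8 * 14 = 122416; answer 122416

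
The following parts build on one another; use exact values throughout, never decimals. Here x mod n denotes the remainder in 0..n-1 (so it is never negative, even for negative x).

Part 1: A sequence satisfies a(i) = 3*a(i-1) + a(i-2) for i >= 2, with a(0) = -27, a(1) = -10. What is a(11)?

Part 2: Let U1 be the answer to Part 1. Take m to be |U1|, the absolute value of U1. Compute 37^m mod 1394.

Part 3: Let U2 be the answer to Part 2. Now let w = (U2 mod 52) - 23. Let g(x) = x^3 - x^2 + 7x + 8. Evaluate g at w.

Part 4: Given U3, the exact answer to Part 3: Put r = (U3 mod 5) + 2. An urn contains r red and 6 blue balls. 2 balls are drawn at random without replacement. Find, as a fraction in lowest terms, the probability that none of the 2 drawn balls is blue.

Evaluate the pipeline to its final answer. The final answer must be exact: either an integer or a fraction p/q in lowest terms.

2/15

Part 1: a(2) = 3*(-10) + 1*(-27) = -57; iterating: a(2)=-57, a(3)=-181, a(4)=-600, a(5)=-1981, a(6)=-6543, a(7)=-21610, a(8)=-71373, a(9)=-235729, a(10)=-778560, a(11)=-2571409; answer -2571409
Part 2: U1 = -2571409; m = 2571409; squarings mod 1394: 37^1=37, 37^2=1369, 37^4=625, 37^8=305, 37^16=1021, 37^32=1123, 37^64=953, 37^128=715, 37^256=1021, 37^512=1123, 37^1024=953, 37^2048=715, 37^4096=1021, 37^8192=1123, 37^16384=953, 37^32768=715, 37^65536=1021, 37^131072=1123, 37^262144=953, 37^524288=715, 37^1048576=1021, 37^2097152=1123; 37^2571409 = 37^1 * 37^16 * 37^128 * 37^1024 * 37^2048 * 37^4096 * 37^8192 * 37^65536 * 37^131072 * 37^262144 * 37^2097152 = 1363 (mod 1394); answer 1363
Part 3: U2 = 1363; w = -12; 1*(-12)^3 - 1*(-12)^2 + 7*(-12)^1 + 8 = (-1728) + (-144) + (-84) + (8) = -1948; answer -1948
Part 4: U3 = -1948; r = 4; total draws C(10,2) = 45; favorable C(4,2) = 6; P = 2/15; answer 2/15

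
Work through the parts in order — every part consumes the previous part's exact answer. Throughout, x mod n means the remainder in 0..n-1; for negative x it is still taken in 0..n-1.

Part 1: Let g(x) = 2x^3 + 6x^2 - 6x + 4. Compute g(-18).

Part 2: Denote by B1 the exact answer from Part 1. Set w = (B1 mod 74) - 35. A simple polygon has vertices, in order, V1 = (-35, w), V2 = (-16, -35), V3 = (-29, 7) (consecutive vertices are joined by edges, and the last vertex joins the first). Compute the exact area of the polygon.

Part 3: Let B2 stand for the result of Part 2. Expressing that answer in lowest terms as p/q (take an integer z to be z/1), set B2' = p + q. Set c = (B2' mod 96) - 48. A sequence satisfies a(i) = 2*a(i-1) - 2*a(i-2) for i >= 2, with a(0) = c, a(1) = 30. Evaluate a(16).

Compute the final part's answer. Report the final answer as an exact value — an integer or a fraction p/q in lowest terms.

Part 1: 2*(-18)^3 + 6*(-18)^2 - 6*(-18)^1 + 4 = (-11664) + (1944) + (108) + (4) = -9608; answer -9608
Part 2: B1 = -9608; w = -23; cross terms: (-35*-35 - -16*-23)=857, (-16*7 - -29*-35)=-1127, (-29*-23 - -35*7)=912; twice the area = |642| = 642; area = 321; answer 321
Part 3: B2 = 321; threaded value p + q = 322; c = -14; a(2) = 2*(30) - 2*(-14) = 88; iterating: a(2)=88, a(3)=116, a(4)=56, a(5)=-120, a(6)=-352, a(7)=-464, a(8)=-224, a(9)=480, a(10)=1408, a(11)=1856, a(12)=896, a(13)=-1920, a(14)=-5632, a(15)=-7424, a(16)=-3584; answer -3584

-3584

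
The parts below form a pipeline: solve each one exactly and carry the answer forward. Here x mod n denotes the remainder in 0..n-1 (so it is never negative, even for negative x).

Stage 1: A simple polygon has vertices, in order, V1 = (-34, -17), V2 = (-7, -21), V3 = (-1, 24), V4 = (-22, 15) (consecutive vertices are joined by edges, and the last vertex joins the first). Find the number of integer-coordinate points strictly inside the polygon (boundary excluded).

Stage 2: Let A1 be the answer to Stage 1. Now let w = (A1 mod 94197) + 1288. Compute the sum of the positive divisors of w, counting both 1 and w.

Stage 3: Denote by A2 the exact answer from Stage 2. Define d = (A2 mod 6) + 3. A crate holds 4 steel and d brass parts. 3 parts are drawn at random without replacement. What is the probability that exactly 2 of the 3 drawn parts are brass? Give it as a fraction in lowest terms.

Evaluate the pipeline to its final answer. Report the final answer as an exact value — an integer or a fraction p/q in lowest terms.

12/35

Stage 1: cross terms: (-34*-21 - -7*-17)=595, (-7*24 - -1*-21)=-189, (-1*15 - -22*24)=513, (-22*-17 - -34*15)=884; twice the area = |1803| = 1803; area = 1803/2; boundary points = 1 + 3 + 3 + 4 = 11; strictly interior points = area - boundary/2 + 1 = 897; answer 897
Stage 2: A1 = 897; w = 2185; 2185 = 5 * 19 * 23; sigma = (1 + 5) * (1 + 19) * (1 + 23) = 6 * 20 * 24 = 2880; answer 2880
Stage 3: A2 = 2880; d = 3; total draws C(7,3) = 35; favorable C(3,2)*C(4,1) = 12; P = 12/35; answer 12/35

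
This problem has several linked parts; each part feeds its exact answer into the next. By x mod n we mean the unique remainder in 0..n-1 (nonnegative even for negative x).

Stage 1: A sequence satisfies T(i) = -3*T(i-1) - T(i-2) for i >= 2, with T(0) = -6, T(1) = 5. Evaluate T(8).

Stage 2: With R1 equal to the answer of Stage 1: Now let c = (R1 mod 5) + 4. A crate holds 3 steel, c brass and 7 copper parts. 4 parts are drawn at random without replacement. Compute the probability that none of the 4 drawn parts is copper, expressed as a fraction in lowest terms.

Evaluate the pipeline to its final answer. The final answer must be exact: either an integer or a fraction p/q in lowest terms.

Stage 1: T(2) = -3*(5) - 1*(-6) = -9; iterating: T(2)=-9, T(3)=22, T(4)=-57, T(5)=149, T(6)=-390, T(7)=1021, T(8)=-2673; answer -2673
Stage 2: R1 = -2673; c = 6; total draws C(16,4) = 1820; favorable C(9,4) = 126; P = 9/130; answer 9/130

9/130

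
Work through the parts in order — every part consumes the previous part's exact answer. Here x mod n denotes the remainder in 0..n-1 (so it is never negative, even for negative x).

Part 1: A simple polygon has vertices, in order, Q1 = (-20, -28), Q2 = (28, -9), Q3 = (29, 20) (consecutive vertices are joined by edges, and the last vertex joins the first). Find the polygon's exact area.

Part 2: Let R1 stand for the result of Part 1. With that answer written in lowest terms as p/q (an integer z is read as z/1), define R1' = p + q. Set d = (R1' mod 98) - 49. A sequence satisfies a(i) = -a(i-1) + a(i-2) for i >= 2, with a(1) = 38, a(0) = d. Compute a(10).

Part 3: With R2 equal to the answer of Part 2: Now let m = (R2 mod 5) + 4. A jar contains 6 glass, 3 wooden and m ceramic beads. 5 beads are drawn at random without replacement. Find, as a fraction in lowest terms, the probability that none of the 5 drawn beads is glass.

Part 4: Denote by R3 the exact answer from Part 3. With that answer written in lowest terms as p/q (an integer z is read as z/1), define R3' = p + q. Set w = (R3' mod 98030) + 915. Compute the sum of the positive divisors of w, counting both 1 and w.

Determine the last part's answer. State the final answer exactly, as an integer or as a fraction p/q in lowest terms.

2340

Part 1: cross terms: (-20*-9 - 28*-28)=964, (28*20 - 29*-9)=821, (29*-28 - -20*20)=-412; twice the area = |1373| = 1373; area = 1373/2; answer 1373/2
Part 2: R1 = 1373/2; threaded value p + q = 1375; d = -46; a(2) = -1*(38) + 1*(-46) = -84; iterating: a(2)=-84, a(3)=122, a(4)=-206, a(5)=328, a(6)=-534, a(7)=862, a(8)=-1396, a(9)=2258, a(10)=-3654; answer -3654
Part 3: R2 = -3654; m = 5; total draws C(14,5) = 2002; favorable C(8,5) = 56; P = 4/143; answer 4/143
Part 4: R3 = 4/143; threaded value p + q = 147; w = 1062; 1062 = 2 * 3^2 * 59; sigma = (1 + 2) * (1 + 3 + 9) * (1 + 59) = 3 * 13 * 60 = 2340; answer 2340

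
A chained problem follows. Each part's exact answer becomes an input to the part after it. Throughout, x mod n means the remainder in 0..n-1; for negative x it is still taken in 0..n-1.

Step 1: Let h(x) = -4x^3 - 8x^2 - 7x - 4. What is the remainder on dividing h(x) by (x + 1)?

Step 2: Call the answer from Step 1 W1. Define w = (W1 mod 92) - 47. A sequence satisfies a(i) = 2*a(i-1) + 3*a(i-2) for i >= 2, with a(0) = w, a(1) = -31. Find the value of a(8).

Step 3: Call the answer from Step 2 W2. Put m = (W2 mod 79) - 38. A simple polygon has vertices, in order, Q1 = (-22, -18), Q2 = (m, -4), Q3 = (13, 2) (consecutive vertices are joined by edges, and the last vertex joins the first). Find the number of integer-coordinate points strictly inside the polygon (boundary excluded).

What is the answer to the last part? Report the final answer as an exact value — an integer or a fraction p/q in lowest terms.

62

Step 1: remainder = value at the root: -4*(-1)^3 - 8*(-1)^2 - 7*(-1)^1 - 4 = (4) + (-8) + (7) + (-4) = -1; answer -1
Step 2: W1 = -1; w = 44; a(2) = 2*(-31) + 3*(44) = 70; iterating: a(2)=70, a(3)=47, a(4)=304, a(5)=749, a(6)=2410, a(7)=7067, a(8)=21364; answer 21364
Step 3: W2 = 21364; m = -4; cross terms: (-22*-4 - -4*-18)=16, (-4*2 - 13*-4)=44, (13*-18 - -22*2)=-190; twice the area = |-130| = 130; area = 65; boundary points = 2 + 1 + 5 = 8; strictly interior points = area - boundary/2 + 1 = 62; answer 62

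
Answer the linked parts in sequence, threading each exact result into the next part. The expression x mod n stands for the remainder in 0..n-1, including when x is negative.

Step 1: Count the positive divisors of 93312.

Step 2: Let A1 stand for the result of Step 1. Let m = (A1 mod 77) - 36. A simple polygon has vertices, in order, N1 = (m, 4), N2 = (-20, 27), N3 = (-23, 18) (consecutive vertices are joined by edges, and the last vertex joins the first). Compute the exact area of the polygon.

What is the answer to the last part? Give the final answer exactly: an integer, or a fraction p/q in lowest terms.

429/2

Step 1: 93312 = 2^7 * 3^6; number of divisors = (7+1) * (6+1) = 56; answer 56
Step 2: A1 = 56; m = 20; cross terms: (20*27 - -20*4)=620, (-20*18 - -23*27)=261, (-23*4 - 20*18)=-452; twice the area = |429| = 429; area = 429/2; answer 429/2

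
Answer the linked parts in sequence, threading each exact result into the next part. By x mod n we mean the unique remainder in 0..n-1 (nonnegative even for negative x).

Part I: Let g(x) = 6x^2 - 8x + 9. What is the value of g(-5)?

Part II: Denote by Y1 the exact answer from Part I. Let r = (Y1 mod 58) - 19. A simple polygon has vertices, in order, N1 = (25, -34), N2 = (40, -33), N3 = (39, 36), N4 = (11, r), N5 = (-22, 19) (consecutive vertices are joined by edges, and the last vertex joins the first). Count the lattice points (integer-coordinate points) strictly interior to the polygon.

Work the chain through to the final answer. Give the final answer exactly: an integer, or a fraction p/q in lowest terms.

1855

Part I: 6*(-5)^2 - 8*(-5)^1 + 9 = (150) + (40) + (9) = 199; answer 199
Part II: Y1 = 199; r = 6; cross terms: (25*-33 - 40*-34)=535, (40*36 - 39*-33)=2727, (39*6 - 11*36)=-162, (11*19 - -22*6)=341, (-22*-34 - 25*19)=273; twice the area = |3714| = 3714; area = 1857; boundary points = 1 + 1 + 2 + 1 + 1 = 6; strictly interior points = area - boundary/2 + 1 = 1855; answer 1855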